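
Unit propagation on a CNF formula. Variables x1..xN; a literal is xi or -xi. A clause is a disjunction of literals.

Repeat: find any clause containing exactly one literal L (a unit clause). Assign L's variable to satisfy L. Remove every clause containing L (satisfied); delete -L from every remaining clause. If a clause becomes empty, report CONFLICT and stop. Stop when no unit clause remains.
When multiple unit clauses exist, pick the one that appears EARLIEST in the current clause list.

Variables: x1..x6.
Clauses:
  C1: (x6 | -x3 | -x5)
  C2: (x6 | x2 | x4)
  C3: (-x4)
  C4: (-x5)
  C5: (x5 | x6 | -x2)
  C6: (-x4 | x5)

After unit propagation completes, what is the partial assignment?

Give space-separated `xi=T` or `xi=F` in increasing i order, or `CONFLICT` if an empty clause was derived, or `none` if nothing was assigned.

unit clause [-4] forces x4=F; simplify:
  drop 4 from [6, 2, 4] -> [6, 2]
  satisfied 2 clause(s); 4 remain; assigned so far: [4]
unit clause [-5] forces x5=F; simplify:
  drop 5 from [5, 6, -2] -> [6, -2]
  satisfied 2 clause(s); 2 remain; assigned so far: [4, 5]

Answer: x4=F x5=F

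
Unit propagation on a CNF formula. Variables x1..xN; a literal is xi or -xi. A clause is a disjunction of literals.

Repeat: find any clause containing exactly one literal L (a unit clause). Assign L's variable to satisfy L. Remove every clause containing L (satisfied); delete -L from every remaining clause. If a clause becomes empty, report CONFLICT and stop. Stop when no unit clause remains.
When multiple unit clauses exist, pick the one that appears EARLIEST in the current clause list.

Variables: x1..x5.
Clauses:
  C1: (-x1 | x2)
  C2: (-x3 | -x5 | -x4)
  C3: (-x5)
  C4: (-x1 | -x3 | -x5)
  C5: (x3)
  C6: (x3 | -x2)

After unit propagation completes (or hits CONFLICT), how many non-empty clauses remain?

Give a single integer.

unit clause [-5] forces x5=F; simplify:
  satisfied 3 clause(s); 3 remain; assigned so far: [5]
unit clause [3] forces x3=T; simplify:
  satisfied 2 clause(s); 1 remain; assigned so far: [3, 5]

Answer: 1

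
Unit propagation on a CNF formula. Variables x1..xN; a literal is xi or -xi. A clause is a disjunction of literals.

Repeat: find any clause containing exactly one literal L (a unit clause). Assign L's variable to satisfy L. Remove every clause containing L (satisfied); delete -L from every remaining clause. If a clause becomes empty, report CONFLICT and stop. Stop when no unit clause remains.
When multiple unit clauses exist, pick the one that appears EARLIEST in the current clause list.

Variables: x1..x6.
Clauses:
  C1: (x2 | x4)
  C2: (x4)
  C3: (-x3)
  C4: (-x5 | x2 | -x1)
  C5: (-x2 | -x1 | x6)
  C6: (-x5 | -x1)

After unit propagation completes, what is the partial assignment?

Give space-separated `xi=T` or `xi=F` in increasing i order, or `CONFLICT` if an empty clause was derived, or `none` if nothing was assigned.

unit clause [4] forces x4=T; simplify:
  satisfied 2 clause(s); 4 remain; assigned so far: [4]
unit clause [-3] forces x3=F; simplify:
  satisfied 1 clause(s); 3 remain; assigned so far: [3, 4]

Answer: x3=F x4=T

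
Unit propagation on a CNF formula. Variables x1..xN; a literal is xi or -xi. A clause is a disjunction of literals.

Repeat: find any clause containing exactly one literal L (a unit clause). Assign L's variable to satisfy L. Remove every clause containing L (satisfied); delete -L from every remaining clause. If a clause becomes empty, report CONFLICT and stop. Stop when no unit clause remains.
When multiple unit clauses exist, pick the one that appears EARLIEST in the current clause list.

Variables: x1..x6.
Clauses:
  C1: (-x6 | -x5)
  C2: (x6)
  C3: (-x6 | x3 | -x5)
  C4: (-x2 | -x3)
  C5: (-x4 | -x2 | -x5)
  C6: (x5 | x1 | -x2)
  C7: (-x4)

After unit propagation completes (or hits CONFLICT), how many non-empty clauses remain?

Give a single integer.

Answer: 2

Derivation:
unit clause [6] forces x6=T; simplify:
  drop -6 from [-6, -5] -> [-5]
  drop -6 from [-6, 3, -5] -> [3, -5]
  satisfied 1 clause(s); 6 remain; assigned so far: [6]
unit clause [-5] forces x5=F; simplify:
  drop 5 from [5, 1, -2] -> [1, -2]
  satisfied 3 clause(s); 3 remain; assigned so far: [5, 6]
unit clause [-4] forces x4=F; simplify:
  satisfied 1 clause(s); 2 remain; assigned so far: [4, 5, 6]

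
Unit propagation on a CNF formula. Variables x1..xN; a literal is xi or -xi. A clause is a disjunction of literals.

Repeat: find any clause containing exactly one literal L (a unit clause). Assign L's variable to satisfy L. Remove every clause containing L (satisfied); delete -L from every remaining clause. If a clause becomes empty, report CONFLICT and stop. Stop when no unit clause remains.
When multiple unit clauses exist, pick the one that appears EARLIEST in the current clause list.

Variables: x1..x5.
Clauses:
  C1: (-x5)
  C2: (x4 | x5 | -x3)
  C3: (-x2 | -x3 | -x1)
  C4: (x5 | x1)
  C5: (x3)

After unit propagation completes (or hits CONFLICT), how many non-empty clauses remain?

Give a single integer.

unit clause [-5] forces x5=F; simplify:
  drop 5 from [4, 5, -3] -> [4, -3]
  drop 5 from [5, 1] -> [1]
  satisfied 1 clause(s); 4 remain; assigned so far: [5]
unit clause [1] forces x1=T; simplify:
  drop -1 from [-2, -3, -1] -> [-2, -3]
  satisfied 1 clause(s); 3 remain; assigned so far: [1, 5]
unit clause [3] forces x3=T; simplify:
  drop -3 from [4, -3] -> [4]
  drop -3 from [-2, -3] -> [-2]
  satisfied 1 clause(s); 2 remain; assigned so far: [1, 3, 5]
unit clause [4] forces x4=T; simplify:
  satisfied 1 clause(s); 1 remain; assigned so far: [1, 3, 4, 5]
unit clause [-2] forces x2=F; simplify:
  satisfied 1 clause(s); 0 remain; assigned so far: [1, 2, 3, 4, 5]

Answer: 0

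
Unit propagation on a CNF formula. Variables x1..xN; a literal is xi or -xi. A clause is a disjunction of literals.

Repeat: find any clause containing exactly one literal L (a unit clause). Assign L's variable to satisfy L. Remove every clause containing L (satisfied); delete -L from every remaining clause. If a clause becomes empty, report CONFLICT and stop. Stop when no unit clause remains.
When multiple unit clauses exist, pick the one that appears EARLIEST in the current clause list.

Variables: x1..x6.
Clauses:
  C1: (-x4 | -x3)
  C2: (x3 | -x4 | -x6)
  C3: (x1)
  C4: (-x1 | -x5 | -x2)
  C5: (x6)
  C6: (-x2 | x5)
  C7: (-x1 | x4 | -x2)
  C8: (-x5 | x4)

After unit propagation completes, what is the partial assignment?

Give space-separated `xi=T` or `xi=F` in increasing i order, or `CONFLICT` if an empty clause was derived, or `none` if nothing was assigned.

unit clause [1] forces x1=T; simplify:
  drop -1 from [-1, -5, -2] -> [-5, -2]
  drop -1 from [-1, 4, -2] -> [4, -2]
  satisfied 1 clause(s); 7 remain; assigned so far: [1]
unit clause [6] forces x6=T; simplify:
  drop -6 from [3, -4, -6] -> [3, -4]
  satisfied 1 clause(s); 6 remain; assigned so far: [1, 6]

Answer: x1=T x6=T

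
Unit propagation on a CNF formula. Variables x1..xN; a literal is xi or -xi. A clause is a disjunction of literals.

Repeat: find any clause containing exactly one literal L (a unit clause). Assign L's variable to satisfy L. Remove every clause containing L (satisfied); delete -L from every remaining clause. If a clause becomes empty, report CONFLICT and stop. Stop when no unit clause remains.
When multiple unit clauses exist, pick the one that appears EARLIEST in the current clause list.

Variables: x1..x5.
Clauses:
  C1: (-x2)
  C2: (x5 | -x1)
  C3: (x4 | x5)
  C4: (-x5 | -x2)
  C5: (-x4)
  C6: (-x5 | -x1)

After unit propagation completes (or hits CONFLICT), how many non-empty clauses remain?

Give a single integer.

Answer: 0

Derivation:
unit clause [-2] forces x2=F; simplify:
  satisfied 2 clause(s); 4 remain; assigned so far: [2]
unit clause [-4] forces x4=F; simplify:
  drop 4 from [4, 5] -> [5]
  satisfied 1 clause(s); 3 remain; assigned so far: [2, 4]
unit clause [5] forces x5=T; simplify:
  drop -5 from [-5, -1] -> [-1]
  satisfied 2 clause(s); 1 remain; assigned so far: [2, 4, 5]
unit clause [-1] forces x1=F; simplify:
  satisfied 1 clause(s); 0 remain; assigned so far: [1, 2, 4, 5]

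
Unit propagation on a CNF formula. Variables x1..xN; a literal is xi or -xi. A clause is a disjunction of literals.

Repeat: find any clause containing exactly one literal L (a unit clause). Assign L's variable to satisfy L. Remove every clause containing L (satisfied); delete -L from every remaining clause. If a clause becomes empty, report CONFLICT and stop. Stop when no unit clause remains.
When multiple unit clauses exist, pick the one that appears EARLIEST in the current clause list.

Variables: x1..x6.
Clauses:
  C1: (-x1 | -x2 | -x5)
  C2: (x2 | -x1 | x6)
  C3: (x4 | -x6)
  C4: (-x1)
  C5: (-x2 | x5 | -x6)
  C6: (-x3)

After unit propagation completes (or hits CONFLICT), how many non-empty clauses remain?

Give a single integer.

Answer: 2

Derivation:
unit clause [-1] forces x1=F; simplify:
  satisfied 3 clause(s); 3 remain; assigned so far: [1]
unit clause [-3] forces x3=F; simplify:
  satisfied 1 clause(s); 2 remain; assigned so far: [1, 3]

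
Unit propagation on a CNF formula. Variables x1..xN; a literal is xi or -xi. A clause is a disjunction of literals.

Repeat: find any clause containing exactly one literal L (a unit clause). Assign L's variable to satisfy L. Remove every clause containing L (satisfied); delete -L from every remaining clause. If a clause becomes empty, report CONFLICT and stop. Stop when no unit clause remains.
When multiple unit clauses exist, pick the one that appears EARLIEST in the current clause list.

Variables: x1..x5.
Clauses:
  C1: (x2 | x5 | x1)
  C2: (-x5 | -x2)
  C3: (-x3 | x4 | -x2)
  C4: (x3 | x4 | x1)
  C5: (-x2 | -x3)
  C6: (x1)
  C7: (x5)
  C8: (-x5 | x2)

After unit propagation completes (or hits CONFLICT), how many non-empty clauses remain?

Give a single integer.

Answer: 0

Derivation:
unit clause [1] forces x1=T; simplify:
  satisfied 3 clause(s); 5 remain; assigned so far: [1]
unit clause [5] forces x5=T; simplify:
  drop -5 from [-5, -2] -> [-2]
  drop -5 from [-5, 2] -> [2]
  satisfied 1 clause(s); 4 remain; assigned so far: [1, 5]
unit clause [-2] forces x2=F; simplify:
  drop 2 from [2] -> [] (empty!)
  satisfied 3 clause(s); 1 remain; assigned so far: [1, 2, 5]
CONFLICT (empty clause)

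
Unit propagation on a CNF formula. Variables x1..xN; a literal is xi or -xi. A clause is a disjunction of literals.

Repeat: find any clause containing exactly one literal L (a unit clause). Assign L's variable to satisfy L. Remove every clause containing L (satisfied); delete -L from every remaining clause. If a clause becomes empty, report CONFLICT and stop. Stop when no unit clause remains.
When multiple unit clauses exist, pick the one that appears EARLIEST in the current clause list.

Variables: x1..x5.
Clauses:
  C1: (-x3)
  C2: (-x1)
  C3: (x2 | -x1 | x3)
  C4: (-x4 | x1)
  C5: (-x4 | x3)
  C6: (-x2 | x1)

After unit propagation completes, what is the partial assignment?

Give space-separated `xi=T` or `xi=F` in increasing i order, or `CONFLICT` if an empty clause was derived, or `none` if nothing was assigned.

Answer: x1=F x2=F x3=F x4=F

Derivation:
unit clause [-3] forces x3=F; simplify:
  drop 3 from [2, -1, 3] -> [2, -1]
  drop 3 from [-4, 3] -> [-4]
  satisfied 1 clause(s); 5 remain; assigned so far: [3]
unit clause [-1] forces x1=F; simplify:
  drop 1 from [-4, 1] -> [-4]
  drop 1 from [-2, 1] -> [-2]
  satisfied 2 clause(s); 3 remain; assigned so far: [1, 3]
unit clause [-4] forces x4=F; simplify:
  satisfied 2 clause(s); 1 remain; assigned so far: [1, 3, 4]
unit clause [-2] forces x2=F; simplify:
  satisfied 1 clause(s); 0 remain; assigned so far: [1, 2, 3, 4]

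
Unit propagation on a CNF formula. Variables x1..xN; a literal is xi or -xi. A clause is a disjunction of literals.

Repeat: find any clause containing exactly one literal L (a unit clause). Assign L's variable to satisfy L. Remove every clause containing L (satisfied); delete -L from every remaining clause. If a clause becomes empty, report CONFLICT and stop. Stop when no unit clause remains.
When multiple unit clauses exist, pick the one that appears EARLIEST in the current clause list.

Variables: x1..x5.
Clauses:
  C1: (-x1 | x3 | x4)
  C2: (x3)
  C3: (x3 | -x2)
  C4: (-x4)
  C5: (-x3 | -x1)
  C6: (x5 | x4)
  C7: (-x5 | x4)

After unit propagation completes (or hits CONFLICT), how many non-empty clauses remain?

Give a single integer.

unit clause [3] forces x3=T; simplify:
  drop -3 from [-3, -1] -> [-1]
  satisfied 3 clause(s); 4 remain; assigned so far: [3]
unit clause [-4] forces x4=F; simplify:
  drop 4 from [5, 4] -> [5]
  drop 4 from [-5, 4] -> [-5]
  satisfied 1 clause(s); 3 remain; assigned so far: [3, 4]
unit clause [-1] forces x1=F; simplify:
  satisfied 1 clause(s); 2 remain; assigned so far: [1, 3, 4]
unit clause [5] forces x5=T; simplify:
  drop -5 from [-5] -> [] (empty!)
  satisfied 1 clause(s); 1 remain; assigned so far: [1, 3, 4, 5]
CONFLICT (empty clause)

Answer: 0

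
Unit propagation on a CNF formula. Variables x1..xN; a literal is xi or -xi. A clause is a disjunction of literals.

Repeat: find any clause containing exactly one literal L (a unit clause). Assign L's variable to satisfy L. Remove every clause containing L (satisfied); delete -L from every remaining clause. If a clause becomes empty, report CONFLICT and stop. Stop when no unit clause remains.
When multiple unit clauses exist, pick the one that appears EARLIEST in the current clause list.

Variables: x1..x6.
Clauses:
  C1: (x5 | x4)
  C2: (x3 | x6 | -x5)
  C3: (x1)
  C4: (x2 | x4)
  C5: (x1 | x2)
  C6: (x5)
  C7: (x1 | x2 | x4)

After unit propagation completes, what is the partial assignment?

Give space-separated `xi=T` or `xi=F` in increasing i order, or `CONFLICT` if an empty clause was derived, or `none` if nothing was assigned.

Answer: x1=T x5=T

Derivation:
unit clause [1] forces x1=T; simplify:
  satisfied 3 clause(s); 4 remain; assigned so far: [1]
unit clause [5] forces x5=T; simplify:
  drop -5 from [3, 6, -5] -> [3, 6]
  satisfied 2 clause(s); 2 remain; assigned so far: [1, 5]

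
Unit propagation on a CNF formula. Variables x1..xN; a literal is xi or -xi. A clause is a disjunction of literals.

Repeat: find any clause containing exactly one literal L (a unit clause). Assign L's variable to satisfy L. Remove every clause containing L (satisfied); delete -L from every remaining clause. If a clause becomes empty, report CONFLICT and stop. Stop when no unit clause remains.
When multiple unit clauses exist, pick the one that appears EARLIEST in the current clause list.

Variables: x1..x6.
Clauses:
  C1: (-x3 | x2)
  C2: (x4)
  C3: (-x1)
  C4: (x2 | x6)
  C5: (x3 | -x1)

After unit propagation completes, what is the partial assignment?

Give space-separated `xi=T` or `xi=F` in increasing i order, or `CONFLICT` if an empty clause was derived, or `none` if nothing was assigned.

Answer: x1=F x4=T

Derivation:
unit clause [4] forces x4=T; simplify:
  satisfied 1 clause(s); 4 remain; assigned so far: [4]
unit clause [-1] forces x1=F; simplify:
  satisfied 2 clause(s); 2 remain; assigned so far: [1, 4]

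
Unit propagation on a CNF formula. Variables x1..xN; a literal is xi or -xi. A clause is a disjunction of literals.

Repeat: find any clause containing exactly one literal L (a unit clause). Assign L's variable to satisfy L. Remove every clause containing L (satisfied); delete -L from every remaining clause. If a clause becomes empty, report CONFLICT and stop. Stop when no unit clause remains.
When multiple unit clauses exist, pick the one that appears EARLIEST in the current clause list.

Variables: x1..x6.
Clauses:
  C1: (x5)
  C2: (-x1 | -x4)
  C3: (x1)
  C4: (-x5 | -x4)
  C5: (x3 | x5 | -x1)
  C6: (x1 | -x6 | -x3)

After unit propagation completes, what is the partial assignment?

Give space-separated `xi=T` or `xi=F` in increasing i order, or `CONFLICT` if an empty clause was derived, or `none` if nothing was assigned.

Answer: x1=T x4=F x5=T

Derivation:
unit clause [5] forces x5=T; simplify:
  drop -5 from [-5, -4] -> [-4]
  satisfied 2 clause(s); 4 remain; assigned so far: [5]
unit clause [1] forces x1=T; simplify:
  drop -1 from [-1, -4] -> [-4]
  satisfied 2 clause(s); 2 remain; assigned so far: [1, 5]
unit clause [-4] forces x4=F; simplify:
  satisfied 2 clause(s); 0 remain; assigned so far: [1, 4, 5]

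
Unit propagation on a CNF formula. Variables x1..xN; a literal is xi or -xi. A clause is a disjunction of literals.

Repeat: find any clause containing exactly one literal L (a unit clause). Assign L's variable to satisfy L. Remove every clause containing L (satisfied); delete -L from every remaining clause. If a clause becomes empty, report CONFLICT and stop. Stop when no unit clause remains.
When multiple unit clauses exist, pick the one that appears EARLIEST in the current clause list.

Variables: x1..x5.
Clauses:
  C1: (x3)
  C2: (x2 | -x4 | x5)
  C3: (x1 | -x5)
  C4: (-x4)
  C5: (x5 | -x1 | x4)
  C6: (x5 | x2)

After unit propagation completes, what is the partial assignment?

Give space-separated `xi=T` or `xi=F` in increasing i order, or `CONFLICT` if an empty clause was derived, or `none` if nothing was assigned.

Answer: x3=T x4=F

Derivation:
unit clause [3] forces x3=T; simplify:
  satisfied 1 clause(s); 5 remain; assigned so far: [3]
unit clause [-4] forces x4=F; simplify:
  drop 4 from [5, -1, 4] -> [5, -1]
  satisfied 2 clause(s); 3 remain; assigned so far: [3, 4]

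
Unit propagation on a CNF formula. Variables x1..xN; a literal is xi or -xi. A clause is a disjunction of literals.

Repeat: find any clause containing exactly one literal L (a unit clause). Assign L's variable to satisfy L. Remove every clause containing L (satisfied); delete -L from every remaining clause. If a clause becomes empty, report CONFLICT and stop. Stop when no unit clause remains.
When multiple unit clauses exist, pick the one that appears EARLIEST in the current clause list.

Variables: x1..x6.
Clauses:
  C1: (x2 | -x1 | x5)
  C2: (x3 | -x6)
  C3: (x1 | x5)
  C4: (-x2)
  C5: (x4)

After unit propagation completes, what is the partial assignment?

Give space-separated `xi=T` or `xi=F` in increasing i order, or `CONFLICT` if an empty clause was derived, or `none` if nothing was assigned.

Answer: x2=F x4=T

Derivation:
unit clause [-2] forces x2=F; simplify:
  drop 2 from [2, -1, 5] -> [-1, 5]
  satisfied 1 clause(s); 4 remain; assigned so far: [2]
unit clause [4] forces x4=T; simplify:
  satisfied 1 clause(s); 3 remain; assigned so far: [2, 4]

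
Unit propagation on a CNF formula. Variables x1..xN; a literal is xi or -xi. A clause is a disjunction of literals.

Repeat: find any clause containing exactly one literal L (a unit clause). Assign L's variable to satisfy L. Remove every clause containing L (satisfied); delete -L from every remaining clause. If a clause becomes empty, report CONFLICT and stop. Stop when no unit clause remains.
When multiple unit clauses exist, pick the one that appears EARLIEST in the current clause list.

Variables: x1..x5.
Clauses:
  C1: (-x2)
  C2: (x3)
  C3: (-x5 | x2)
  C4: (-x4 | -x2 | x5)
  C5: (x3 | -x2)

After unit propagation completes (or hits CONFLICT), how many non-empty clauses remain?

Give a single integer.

Answer: 0

Derivation:
unit clause [-2] forces x2=F; simplify:
  drop 2 from [-5, 2] -> [-5]
  satisfied 3 clause(s); 2 remain; assigned so far: [2]
unit clause [3] forces x3=T; simplify:
  satisfied 1 clause(s); 1 remain; assigned so far: [2, 3]
unit clause [-5] forces x5=F; simplify:
  satisfied 1 clause(s); 0 remain; assigned so far: [2, 3, 5]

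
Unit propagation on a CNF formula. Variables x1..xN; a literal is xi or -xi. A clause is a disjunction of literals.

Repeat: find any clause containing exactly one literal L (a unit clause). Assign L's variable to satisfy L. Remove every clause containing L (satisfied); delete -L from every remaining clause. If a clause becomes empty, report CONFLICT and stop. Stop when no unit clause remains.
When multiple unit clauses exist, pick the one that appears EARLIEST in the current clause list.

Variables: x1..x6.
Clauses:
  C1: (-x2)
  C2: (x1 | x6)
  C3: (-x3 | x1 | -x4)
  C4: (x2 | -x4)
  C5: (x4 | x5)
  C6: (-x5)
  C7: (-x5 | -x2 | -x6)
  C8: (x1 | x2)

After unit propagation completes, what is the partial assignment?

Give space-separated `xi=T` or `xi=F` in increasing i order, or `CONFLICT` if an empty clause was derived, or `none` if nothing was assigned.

Answer: CONFLICT

Derivation:
unit clause [-2] forces x2=F; simplify:
  drop 2 from [2, -4] -> [-4]
  drop 2 from [1, 2] -> [1]
  satisfied 2 clause(s); 6 remain; assigned so far: [2]
unit clause [-4] forces x4=F; simplify:
  drop 4 from [4, 5] -> [5]
  satisfied 2 clause(s); 4 remain; assigned so far: [2, 4]
unit clause [5] forces x5=T; simplify:
  drop -5 from [-5] -> [] (empty!)
  satisfied 1 clause(s); 3 remain; assigned so far: [2, 4, 5]
CONFLICT (empty clause)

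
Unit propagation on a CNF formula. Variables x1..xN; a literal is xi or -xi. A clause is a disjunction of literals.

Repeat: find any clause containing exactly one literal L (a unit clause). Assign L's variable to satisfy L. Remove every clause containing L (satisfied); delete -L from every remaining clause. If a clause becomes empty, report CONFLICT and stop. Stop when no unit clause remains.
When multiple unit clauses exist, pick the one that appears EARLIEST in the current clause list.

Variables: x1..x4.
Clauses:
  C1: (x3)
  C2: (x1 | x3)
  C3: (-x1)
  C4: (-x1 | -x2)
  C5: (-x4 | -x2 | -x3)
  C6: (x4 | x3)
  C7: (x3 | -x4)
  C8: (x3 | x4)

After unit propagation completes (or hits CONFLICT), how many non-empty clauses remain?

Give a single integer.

Answer: 1

Derivation:
unit clause [3] forces x3=T; simplify:
  drop -3 from [-4, -2, -3] -> [-4, -2]
  satisfied 5 clause(s); 3 remain; assigned so far: [3]
unit clause [-1] forces x1=F; simplify:
  satisfied 2 clause(s); 1 remain; assigned so far: [1, 3]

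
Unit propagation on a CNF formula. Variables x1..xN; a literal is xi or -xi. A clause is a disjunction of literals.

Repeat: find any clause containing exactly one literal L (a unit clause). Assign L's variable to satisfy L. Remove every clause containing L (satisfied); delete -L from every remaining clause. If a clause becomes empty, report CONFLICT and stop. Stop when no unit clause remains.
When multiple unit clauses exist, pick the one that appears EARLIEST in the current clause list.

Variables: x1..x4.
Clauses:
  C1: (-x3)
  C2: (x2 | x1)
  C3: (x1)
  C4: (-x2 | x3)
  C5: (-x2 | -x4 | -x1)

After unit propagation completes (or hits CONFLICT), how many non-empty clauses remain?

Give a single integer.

Answer: 0

Derivation:
unit clause [-3] forces x3=F; simplify:
  drop 3 from [-2, 3] -> [-2]
  satisfied 1 clause(s); 4 remain; assigned so far: [3]
unit clause [1] forces x1=T; simplify:
  drop -1 from [-2, -4, -1] -> [-2, -4]
  satisfied 2 clause(s); 2 remain; assigned so far: [1, 3]
unit clause [-2] forces x2=F; simplify:
  satisfied 2 clause(s); 0 remain; assigned so far: [1, 2, 3]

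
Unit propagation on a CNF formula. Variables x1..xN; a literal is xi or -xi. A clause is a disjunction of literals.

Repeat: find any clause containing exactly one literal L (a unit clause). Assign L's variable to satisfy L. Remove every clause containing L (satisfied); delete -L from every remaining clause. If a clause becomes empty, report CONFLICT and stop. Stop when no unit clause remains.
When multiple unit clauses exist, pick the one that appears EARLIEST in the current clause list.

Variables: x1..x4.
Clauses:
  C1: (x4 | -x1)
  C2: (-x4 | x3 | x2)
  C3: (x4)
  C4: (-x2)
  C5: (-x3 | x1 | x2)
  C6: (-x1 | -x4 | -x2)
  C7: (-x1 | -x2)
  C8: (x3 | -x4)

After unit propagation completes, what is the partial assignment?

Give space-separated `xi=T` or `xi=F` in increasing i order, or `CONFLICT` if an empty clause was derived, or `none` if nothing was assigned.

Answer: x1=T x2=F x3=T x4=T

Derivation:
unit clause [4] forces x4=T; simplify:
  drop -4 from [-4, 3, 2] -> [3, 2]
  drop -4 from [-1, -4, -2] -> [-1, -2]
  drop -4 from [3, -4] -> [3]
  satisfied 2 clause(s); 6 remain; assigned so far: [4]
unit clause [-2] forces x2=F; simplify:
  drop 2 from [3, 2] -> [3]
  drop 2 from [-3, 1, 2] -> [-3, 1]
  satisfied 3 clause(s); 3 remain; assigned so far: [2, 4]
unit clause [3] forces x3=T; simplify:
  drop -3 from [-3, 1] -> [1]
  satisfied 2 clause(s); 1 remain; assigned so far: [2, 3, 4]
unit clause [1] forces x1=T; simplify:
  satisfied 1 clause(s); 0 remain; assigned so far: [1, 2, 3, 4]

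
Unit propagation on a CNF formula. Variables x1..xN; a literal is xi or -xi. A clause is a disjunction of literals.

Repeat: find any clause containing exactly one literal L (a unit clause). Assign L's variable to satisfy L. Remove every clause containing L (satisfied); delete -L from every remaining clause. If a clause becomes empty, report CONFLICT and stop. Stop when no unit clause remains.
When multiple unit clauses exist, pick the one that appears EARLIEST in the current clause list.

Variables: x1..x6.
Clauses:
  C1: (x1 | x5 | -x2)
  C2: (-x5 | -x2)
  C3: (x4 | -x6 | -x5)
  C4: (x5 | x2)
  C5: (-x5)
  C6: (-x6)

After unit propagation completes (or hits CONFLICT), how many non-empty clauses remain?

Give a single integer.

unit clause [-5] forces x5=F; simplify:
  drop 5 from [1, 5, -2] -> [1, -2]
  drop 5 from [5, 2] -> [2]
  satisfied 3 clause(s); 3 remain; assigned so far: [5]
unit clause [2] forces x2=T; simplify:
  drop -2 from [1, -2] -> [1]
  satisfied 1 clause(s); 2 remain; assigned so far: [2, 5]
unit clause [1] forces x1=T; simplify:
  satisfied 1 clause(s); 1 remain; assigned so far: [1, 2, 5]
unit clause [-6] forces x6=F; simplify:
  satisfied 1 clause(s); 0 remain; assigned so far: [1, 2, 5, 6]

Answer: 0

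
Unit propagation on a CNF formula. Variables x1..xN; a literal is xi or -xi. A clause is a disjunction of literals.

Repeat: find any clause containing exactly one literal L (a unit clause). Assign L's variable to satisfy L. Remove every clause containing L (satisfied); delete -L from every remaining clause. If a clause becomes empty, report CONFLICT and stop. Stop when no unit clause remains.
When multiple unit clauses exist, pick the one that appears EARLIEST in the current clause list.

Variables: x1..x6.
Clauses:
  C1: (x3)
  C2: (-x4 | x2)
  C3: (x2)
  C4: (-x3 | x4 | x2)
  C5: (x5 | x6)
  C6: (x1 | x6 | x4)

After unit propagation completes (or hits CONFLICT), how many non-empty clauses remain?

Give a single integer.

Answer: 2

Derivation:
unit clause [3] forces x3=T; simplify:
  drop -3 from [-3, 4, 2] -> [4, 2]
  satisfied 1 clause(s); 5 remain; assigned so far: [3]
unit clause [2] forces x2=T; simplify:
  satisfied 3 clause(s); 2 remain; assigned so far: [2, 3]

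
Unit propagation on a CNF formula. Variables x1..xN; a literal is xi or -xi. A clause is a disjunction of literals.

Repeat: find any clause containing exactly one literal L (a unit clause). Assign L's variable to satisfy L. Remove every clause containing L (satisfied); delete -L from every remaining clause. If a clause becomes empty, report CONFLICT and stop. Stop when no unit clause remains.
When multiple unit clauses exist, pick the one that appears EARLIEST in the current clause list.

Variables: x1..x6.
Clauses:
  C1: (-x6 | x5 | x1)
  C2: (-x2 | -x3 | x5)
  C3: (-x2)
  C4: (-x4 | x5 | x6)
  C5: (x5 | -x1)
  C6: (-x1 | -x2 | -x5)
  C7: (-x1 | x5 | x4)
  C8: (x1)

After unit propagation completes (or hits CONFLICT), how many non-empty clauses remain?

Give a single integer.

unit clause [-2] forces x2=F; simplify:
  satisfied 3 clause(s); 5 remain; assigned so far: [2]
unit clause [1] forces x1=T; simplify:
  drop -1 from [5, -1] -> [5]
  drop -1 from [-1, 5, 4] -> [5, 4]
  satisfied 2 clause(s); 3 remain; assigned so far: [1, 2]
unit clause [5] forces x5=T; simplify:
  satisfied 3 clause(s); 0 remain; assigned so far: [1, 2, 5]

Answer: 0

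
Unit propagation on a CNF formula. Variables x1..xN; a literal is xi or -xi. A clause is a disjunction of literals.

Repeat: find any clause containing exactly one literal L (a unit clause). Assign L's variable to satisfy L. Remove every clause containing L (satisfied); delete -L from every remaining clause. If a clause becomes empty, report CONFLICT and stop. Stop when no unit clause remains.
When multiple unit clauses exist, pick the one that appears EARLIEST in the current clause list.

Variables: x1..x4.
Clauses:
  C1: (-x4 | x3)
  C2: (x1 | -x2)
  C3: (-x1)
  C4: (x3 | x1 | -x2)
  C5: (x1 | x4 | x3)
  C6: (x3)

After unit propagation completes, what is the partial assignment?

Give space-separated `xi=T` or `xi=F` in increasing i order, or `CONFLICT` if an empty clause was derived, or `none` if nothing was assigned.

unit clause [-1] forces x1=F; simplify:
  drop 1 from [1, -2] -> [-2]
  drop 1 from [3, 1, -2] -> [3, -2]
  drop 1 from [1, 4, 3] -> [4, 3]
  satisfied 1 clause(s); 5 remain; assigned so far: [1]
unit clause [-2] forces x2=F; simplify:
  satisfied 2 clause(s); 3 remain; assigned so far: [1, 2]
unit clause [3] forces x3=T; simplify:
  satisfied 3 clause(s); 0 remain; assigned so far: [1, 2, 3]

Answer: x1=F x2=F x3=T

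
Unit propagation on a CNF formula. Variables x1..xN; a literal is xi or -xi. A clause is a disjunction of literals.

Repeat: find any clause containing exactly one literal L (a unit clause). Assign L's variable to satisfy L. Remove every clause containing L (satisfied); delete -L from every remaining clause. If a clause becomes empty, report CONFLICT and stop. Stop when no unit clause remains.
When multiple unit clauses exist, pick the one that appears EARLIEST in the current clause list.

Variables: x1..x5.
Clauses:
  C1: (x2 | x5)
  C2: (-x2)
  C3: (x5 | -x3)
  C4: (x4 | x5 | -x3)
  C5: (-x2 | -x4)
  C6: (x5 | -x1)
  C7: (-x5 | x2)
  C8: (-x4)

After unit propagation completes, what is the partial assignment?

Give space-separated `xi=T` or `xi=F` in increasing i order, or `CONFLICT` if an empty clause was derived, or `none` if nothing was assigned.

Answer: CONFLICT

Derivation:
unit clause [-2] forces x2=F; simplify:
  drop 2 from [2, 5] -> [5]
  drop 2 from [-5, 2] -> [-5]
  satisfied 2 clause(s); 6 remain; assigned so far: [2]
unit clause [5] forces x5=T; simplify:
  drop -5 from [-5] -> [] (empty!)
  satisfied 4 clause(s); 2 remain; assigned so far: [2, 5]
CONFLICT (empty clause)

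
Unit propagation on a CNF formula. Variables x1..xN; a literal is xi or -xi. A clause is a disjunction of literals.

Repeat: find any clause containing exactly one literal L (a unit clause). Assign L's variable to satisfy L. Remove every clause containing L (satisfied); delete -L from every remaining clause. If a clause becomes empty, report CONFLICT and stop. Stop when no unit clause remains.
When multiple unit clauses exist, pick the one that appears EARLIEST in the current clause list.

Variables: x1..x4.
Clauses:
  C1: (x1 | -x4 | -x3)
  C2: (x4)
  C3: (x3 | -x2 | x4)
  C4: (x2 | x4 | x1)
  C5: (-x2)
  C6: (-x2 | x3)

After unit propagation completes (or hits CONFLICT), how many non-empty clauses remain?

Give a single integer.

unit clause [4] forces x4=T; simplify:
  drop -4 from [1, -4, -3] -> [1, -3]
  satisfied 3 clause(s); 3 remain; assigned so far: [4]
unit clause [-2] forces x2=F; simplify:
  satisfied 2 clause(s); 1 remain; assigned so far: [2, 4]

Answer: 1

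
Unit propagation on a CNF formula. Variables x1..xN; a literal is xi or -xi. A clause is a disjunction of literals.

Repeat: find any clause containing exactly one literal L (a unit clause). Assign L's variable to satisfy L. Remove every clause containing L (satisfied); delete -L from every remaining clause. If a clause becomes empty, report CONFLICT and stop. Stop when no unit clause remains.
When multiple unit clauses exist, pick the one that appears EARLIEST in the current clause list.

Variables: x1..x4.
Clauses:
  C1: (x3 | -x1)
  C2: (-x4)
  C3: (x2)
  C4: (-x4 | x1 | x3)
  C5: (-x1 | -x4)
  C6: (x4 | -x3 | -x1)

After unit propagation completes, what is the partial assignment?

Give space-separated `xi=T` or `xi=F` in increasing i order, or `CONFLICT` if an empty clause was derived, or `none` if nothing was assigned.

Answer: x2=T x4=F

Derivation:
unit clause [-4] forces x4=F; simplify:
  drop 4 from [4, -3, -1] -> [-3, -1]
  satisfied 3 clause(s); 3 remain; assigned so far: [4]
unit clause [2] forces x2=T; simplify:
  satisfied 1 clause(s); 2 remain; assigned so far: [2, 4]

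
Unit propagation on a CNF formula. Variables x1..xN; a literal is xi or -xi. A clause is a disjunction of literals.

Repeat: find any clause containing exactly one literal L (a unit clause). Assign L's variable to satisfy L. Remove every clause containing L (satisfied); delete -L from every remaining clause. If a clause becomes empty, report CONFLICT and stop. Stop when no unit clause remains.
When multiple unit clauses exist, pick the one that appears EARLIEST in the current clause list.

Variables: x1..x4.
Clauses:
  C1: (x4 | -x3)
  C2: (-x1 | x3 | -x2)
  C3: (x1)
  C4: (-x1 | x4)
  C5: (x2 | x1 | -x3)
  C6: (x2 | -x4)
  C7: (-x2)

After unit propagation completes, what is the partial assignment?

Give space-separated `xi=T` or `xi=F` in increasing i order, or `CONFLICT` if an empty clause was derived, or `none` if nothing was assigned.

unit clause [1] forces x1=T; simplify:
  drop -1 from [-1, 3, -2] -> [3, -2]
  drop -1 from [-1, 4] -> [4]
  satisfied 2 clause(s); 5 remain; assigned so far: [1]
unit clause [4] forces x4=T; simplify:
  drop -4 from [2, -4] -> [2]
  satisfied 2 clause(s); 3 remain; assigned so far: [1, 4]
unit clause [2] forces x2=T; simplify:
  drop -2 from [3, -2] -> [3]
  drop -2 from [-2] -> [] (empty!)
  satisfied 1 clause(s); 2 remain; assigned so far: [1, 2, 4]
CONFLICT (empty clause)

Answer: CONFLICT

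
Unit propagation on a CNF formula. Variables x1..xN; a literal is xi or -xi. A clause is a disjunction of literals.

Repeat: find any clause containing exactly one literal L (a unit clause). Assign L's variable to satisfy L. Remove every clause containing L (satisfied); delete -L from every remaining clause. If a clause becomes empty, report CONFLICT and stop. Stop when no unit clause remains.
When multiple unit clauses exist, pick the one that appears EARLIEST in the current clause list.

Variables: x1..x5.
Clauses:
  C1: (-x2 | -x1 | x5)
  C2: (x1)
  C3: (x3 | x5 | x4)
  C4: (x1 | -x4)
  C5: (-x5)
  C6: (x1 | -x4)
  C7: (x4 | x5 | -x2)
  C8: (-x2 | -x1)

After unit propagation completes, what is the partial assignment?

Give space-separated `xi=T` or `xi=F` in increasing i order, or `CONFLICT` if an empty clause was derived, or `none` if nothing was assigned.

unit clause [1] forces x1=T; simplify:
  drop -1 from [-2, -1, 5] -> [-2, 5]
  drop -1 from [-2, -1] -> [-2]
  satisfied 3 clause(s); 5 remain; assigned so far: [1]
unit clause [-5] forces x5=F; simplify:
  drop 5 from [-2, 5] -> [-2]
  drop 5 from [3, 5, 4] -> [3, 4]
  drop 5 from [4, 5, -2] -> [4, -2]
  satisfied 1 clause(s); 4 remain; assigned so far: [1, 5]
unit clause [-2] forces x2=F; simplify:
  satisfied 3 clause(s); 1 remain; assigned so far: [1, 2, 5]

Answer: x1=T x2=F x5=F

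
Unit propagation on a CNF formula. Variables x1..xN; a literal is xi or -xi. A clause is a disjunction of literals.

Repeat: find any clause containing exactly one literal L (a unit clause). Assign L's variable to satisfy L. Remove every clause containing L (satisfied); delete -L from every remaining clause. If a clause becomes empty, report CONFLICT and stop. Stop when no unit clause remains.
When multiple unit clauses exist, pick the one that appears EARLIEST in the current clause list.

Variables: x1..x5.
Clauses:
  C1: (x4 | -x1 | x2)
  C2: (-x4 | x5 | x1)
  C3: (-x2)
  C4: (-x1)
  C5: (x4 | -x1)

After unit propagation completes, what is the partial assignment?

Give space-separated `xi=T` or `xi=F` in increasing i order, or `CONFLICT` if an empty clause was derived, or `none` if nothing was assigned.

Answer: x1=F x2=F

Derivation:
unit clause [-2] forces x2=F; simplify:
  drop 2 from [4, -1, 2] -> [4, -1]
  satisfied 1 clause(s); 4 remain; assigned so far: [2]
unit clause [-1] forces x1=F; simplify:
  drop 1 from [-4, 5, 1] -> [-4, 5]
  satisfied 3 clause(s); 1 remain; assigned so far: [1, 2]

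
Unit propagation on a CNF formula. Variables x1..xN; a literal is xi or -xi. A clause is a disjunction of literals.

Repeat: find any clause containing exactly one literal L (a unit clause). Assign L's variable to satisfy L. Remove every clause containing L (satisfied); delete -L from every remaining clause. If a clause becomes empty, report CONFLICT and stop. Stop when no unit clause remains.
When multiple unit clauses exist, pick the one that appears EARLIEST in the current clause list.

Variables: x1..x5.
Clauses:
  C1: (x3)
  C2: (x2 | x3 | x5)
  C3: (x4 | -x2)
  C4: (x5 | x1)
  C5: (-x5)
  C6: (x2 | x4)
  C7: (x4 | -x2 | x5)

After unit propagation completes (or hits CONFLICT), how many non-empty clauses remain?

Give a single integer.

unit clause [3] forces x3=T; simplify:
  satisfied 2 clause(s); 5 remain; assigned so far: [3]
unit clause [-5] forces x5=F; simplify:
  drop 5 from [5, 1] -> [1]
  drop 5 from [4, -2, 5] -> [4, -2]
  satisfied 1 clause(s); 4 remain; assigned so far: [3, 5]
unit clause [1] forces x1=T; simplify:
  satisfied 1 clause(s); 3 remain; assigned so far: [1, 3, 5]

Answer: 3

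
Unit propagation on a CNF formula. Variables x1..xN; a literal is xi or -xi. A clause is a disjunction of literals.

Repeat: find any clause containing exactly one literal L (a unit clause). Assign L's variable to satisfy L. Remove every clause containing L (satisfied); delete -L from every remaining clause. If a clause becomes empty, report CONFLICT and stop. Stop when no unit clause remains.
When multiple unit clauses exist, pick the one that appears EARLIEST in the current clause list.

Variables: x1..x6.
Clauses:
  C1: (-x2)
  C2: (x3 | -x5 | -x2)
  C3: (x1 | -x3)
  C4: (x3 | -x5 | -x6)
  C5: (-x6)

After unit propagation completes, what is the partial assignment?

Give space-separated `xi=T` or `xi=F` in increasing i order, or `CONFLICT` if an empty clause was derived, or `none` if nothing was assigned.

Answer: x2=F x6=F

Derivation:
unit clause [-2] forces x2=F; simplify:
  satisfied 2 clause(s); 3 remain; assigned so far: [2]
unit clause [-6] forces x6=F; simplify:
  satisfied 2 clause(s); 1 remain; assigned so far: [2, 6]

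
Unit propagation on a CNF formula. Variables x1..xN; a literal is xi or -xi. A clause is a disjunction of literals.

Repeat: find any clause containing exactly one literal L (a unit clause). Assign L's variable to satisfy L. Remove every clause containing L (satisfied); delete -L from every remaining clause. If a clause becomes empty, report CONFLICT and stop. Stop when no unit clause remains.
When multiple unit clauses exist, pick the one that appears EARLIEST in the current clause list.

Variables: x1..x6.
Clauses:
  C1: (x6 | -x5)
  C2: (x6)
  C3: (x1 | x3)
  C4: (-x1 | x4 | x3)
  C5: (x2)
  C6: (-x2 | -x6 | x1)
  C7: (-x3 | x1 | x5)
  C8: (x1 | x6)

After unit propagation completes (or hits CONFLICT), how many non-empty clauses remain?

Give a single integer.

Answer: 1

Derivation:
unit clause [6] forces x6=T; simplify:
  drop -6 from [-2, -6, 1] -> [-2, 1]
  satisfied 3 clause(s); 5 remain; assigned so far: [6]
unit clause [2] forces x2=T; simplify:
  drop -2 from [-2, 1] -> [1]
  satisfied 1 clause(s); 4 remain; assigned so far: [2, 6]
unit clause [1] forces x1=T; simplify:
  drop -1 from [-1, 4, 3] -> [4, 3]
  satisfied 3 clause(s); 1 remain; assigned so far: [1, 2, 6]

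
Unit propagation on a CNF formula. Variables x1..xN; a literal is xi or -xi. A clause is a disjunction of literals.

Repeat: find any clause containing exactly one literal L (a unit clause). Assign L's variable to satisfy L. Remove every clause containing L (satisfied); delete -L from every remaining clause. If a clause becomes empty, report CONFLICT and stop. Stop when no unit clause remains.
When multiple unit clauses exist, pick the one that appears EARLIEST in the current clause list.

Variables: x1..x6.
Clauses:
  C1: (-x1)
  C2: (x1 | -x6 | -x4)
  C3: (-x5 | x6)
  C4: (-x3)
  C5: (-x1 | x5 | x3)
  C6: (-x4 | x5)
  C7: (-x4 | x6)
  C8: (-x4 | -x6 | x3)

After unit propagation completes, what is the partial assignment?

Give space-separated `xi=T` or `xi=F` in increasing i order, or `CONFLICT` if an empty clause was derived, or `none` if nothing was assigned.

unit clause [-1] forces x1=F; simplify:
  drop 1 from [1, -6, -4] -> [-6, -4]
  satisfied 2 clause(s); 6 remain; assigned so far: [1]
unit clause [-3] forces x3=F; simplify:
  drop 3 from [-4, -6, 3] -> [-4, -6]
  satisfied 1 clause(s); 5 remain; assigned so far: [1, 3]

Answer: x1=F x3=F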